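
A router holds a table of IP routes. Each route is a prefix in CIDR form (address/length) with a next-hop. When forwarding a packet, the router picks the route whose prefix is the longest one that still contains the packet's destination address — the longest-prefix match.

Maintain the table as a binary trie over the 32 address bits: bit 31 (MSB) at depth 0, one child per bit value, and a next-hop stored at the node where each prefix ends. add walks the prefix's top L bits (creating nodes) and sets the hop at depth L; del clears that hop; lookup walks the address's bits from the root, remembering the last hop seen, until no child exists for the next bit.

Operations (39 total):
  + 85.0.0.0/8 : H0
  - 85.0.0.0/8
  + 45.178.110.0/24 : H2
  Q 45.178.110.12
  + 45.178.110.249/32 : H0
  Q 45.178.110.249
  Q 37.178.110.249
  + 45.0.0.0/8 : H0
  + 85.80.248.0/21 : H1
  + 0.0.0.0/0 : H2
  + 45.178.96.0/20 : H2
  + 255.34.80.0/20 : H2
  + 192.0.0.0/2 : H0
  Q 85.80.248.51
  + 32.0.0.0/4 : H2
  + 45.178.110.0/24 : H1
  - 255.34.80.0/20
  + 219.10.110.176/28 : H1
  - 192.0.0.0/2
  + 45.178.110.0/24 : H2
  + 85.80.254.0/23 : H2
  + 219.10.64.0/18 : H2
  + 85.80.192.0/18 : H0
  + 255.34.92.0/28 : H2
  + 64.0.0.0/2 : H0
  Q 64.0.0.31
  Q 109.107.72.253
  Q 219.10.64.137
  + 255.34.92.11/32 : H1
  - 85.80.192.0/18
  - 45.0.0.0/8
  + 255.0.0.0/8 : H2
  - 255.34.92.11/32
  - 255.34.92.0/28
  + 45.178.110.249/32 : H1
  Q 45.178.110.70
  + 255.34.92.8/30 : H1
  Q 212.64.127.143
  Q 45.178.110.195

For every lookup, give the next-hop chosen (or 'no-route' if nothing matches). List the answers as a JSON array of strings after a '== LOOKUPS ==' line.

Apply in order:
  + 85.0.0.0/8 (H0) depth=8
  - 85.0.0.0/8 clear@8
  + 45.178.110.0/24 (H2) depth=24
  Q 45.178.110.12: descend 001011011011001001101110 ; hops seen [H2] ; pick H2
  + 45.178.110.249/32 (H0) depth=32
  Q 45.178.110.249: descend 00101101101100100110111011111001 ; hops seen [H2,H0] ; pick H0
  Q 37.178.110.249: descend 0010 ; hops seen [∅] ; pick no-route
  + 45.0.0.0/8 (H0) depth=8
  + 85.80.248.0/21 (H1) depth=21
  + 0.0.0.0/0 (H2) depth=0
  + 45.178.96.0/20 (H2) depth=20
  + 255.34.80.0/20 (H2) depth=20
  + 192.0.0.0/2 (H0) depth=2
  Q 85.80.248.51: descend 010101010101000011111 ; hops seen [H2,H1] ; pick H1
  + 32.0.0.0/4 (H2) depth=4
  + 45.178.110.0/24 (H1) depth=24
  - 255.34.80.0/20 clear@20
  + 219.10.110.176/28 (H1) depth=28
  - 192.0.0.0/2 clear@2
  + 45.178.110.0/24 (H2) depth=24
  + 85.80.254.0/23 (H2) depth=23
  + 219.10.64.0/18 (H2) depth=18
  + 85.80.192.0/18 (H0) depth=18
  + 255.34.92.0/28 (H2) depth=28
  + 64.0.0.0/2 (H0) depth=2
  Q 64.0.0.31: descend 010 ; hops seen [H2,H0] ; pick H0
  Q 109.107.72.253: descend 01 ; hops seen [H2,H0] ; pick H0
  Q 219.10.64.137: descend 110110110000101001 ; hops seen [H2,H2] ; pick H2
  + 255.34.92.11/32 (H1) depth=32
  - 85.80.192.0/18 clear@18
  - 45.0.0.0/8 clear@8
  + 255.0.0.0/8 (H2) depth=8
  - 255.34.92.11/32 clear@32
  - 255.34.92.0/28 clear@28
  + 45.178.110.249/32 (H1) depth=32
  Q 45.178.110.70: descend 001011011011001001101110 ; hops seen [H2,H2,H2,H2] ; pick H2
  + 255.34.92.8/30 (H1) depth=30
  Q 212.64.127.143: descend 1101 ; hops seen [H2] ; pick H2
  Q 45.178.110.195: descend 00101101101100100110111011 ; hops seen [H2,H2,H2,H2] ; pick H2

== LOOKUPS ==
["H2","H0","no-route","H1","H0","H0","H2","H2","H2","H2"]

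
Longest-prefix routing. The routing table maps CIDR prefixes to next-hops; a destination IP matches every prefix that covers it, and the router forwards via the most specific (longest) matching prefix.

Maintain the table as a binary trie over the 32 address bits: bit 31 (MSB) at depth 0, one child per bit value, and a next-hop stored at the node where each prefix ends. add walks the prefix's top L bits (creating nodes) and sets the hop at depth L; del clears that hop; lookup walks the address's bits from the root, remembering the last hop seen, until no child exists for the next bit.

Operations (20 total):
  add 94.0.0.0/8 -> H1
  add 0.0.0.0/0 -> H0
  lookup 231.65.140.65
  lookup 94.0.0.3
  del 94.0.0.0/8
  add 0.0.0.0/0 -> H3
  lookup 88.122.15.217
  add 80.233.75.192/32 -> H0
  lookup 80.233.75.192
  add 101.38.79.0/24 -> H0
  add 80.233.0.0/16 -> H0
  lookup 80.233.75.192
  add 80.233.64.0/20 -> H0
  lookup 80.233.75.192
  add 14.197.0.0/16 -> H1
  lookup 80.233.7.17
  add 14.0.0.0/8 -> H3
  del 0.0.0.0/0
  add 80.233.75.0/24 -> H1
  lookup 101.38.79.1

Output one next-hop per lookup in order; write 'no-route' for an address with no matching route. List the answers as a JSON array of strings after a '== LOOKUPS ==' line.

Apply in order:
  add 94.0.0.0/8 -> H1 at depth 8
  add 0.0.0.0/0 -> H0 at depth 0
  ? 231.65.140.65  path d0:H0  best=H0
  ? 94.0.0.3  path d0:H0→d1:-→d2:-→d3:-→d4:-→d5:-→d6:-→d7:-→d8:H1  best=H1
  - 94.0.0.0/8 clear@8
  add 0.0.0.0/0 -> H3 at depth 0
  ? 88.122.15.217  path d0:H3→d1:-→d2:-→d3:-→d4:-→d5:-  best=H3
  add 80.233.75.192/32 -> H0 at depth 32
  ? 80.233.75.192  path d0:H3→d1:-→d2:-→d3:-→d4:-→d5:-→d6:-→d7:-→d8:-→d9:-→d10:-→d11:-→d12:-→d13:-→d14:-→d15:-→d16:-→d17:-→d18:-→d19:-→d20:-→d21:-→d22:-→d23:-→d24:-→d25:-→d26:-→d27:-→d28:-→d29:-→d30:-→d31:-→d32:H0  best=H0
  add 101.38.79.0/24 -> H0 at depth 24
  add 80.233.0.0/16 -> H0 at depth 16
  ? 80.233.75.192  path d0:H3→d1:-→d2:-→d3:-→d4:-→d5:-→d6:-→d7:-→d8:-→d9:-→d10:-→d11:-→d12:-→d13:-→d14:-→d15:-→d16:H0→d17:-→d18:-→d19:-→d20:-→d21:-→d22:-→d23:-→d24:-→d25:-→d26:-→d27:-→d28:-→d29:-→d30:-→d31:-→d32:H0  best=H0
  add 80.233.64.0/20 -> H0 at depth 20
  ? 80.233.75.192  path d0:H3→d1:-→d2:-→d3:-→d4:-→d5:-→d6:-→d7:-→d8:-→d9:-→d10:-→d11:-→d12:-→d13:-→d14:-→d15:-→d16:H0→d17:-→d18:-→d19:-→d20:H0→d21:-→d22:-→d23:-→d24:-→d25:-→d26:-→d27:-→d28:-→d29:-→d30:-→d31:-→d32:H0  best=H0
  add 14.197.0.0/16 -> H1 at depth 16
  ? 80.233.7.17  path d0:H3→d1:-→d2:-→d3:-→d4:-→d5:-→d6:-→d7:-→d8:-→d9:-→d10:-→d11:-→d12:-→d13:-→d14:-→d15:-→d16:H0→d17:-  best=H0
  add 14.0.0.0/8 -> H3 at depth 8
  - 0.0.0.0/0 clear@0
  add 80.233.75.0/24 -> H1 at depth 24
  ? 101.38.79.1  path d0:-→d1:-→d2:-→d3:-→d4:-→d5:-→d6:-→d7:-→d8:-→d9:-→d10:-→d11:-→d12:-→d13:-→d14:-→d15:-→d16:-→d17:-→d18:-→d19:-→d20:-→d21:-→d22:-→d23:-→d24:H0  best=H0

== LOOKUPS ==
["H0","H1","H3","H0","H0","H0","H0","H0"]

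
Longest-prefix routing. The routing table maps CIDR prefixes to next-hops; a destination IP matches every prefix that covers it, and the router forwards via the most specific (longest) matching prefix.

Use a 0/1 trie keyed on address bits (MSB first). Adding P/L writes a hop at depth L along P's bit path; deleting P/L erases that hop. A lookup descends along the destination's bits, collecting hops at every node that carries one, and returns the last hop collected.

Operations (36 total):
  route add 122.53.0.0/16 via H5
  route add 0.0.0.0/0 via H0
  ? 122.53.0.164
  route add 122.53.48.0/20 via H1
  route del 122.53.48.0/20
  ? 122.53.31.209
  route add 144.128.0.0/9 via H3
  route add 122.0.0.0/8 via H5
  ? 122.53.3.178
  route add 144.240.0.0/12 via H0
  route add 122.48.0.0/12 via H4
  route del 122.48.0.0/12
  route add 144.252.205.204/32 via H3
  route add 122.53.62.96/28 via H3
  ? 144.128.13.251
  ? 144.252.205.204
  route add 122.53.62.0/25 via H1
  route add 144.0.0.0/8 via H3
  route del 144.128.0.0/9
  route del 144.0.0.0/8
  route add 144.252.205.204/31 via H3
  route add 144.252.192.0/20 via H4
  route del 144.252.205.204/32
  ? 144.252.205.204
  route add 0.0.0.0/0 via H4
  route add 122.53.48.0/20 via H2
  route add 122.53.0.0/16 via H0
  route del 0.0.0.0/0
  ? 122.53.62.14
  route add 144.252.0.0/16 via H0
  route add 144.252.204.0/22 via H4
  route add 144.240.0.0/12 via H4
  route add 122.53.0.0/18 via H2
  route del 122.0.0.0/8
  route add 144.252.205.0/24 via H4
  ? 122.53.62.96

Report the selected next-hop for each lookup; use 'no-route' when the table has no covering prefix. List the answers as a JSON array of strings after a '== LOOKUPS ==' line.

Apply in order:
  + 122.53.0.0/16 (H5) depth=16
  + 0.0.0.0/0 (H0) depth=0
  Q 122.53.0.164: descend 0111101000110101 ; hops seen [H0,H5] ; pick H5
  + 122.53.48.0/20 (H1) depth=20
  - 122.53.48.0/20 clear@20
  Q 122.53.31.209: descend 011110100011010100 ; hops seen [H0,H5] ; pick H5
  + 144.128.0.0/9 (H3) depth=9
  + 122.0.0.0/8 (H5) depth=8
  Q 122.53.3.178: descend 011110100011010100 ; hops seen [H0,H5,H5] ; pick H5
  + 144.240.0.0/12 (H0) depth=12
  + 122.48.0.0/12 (H4) depth=12
  - 122.48.0.0/12 clear@12
  + 144.252.205.204/32 (H3) depth=32
  + 122.53.62.96/28 (H3) depth=28
  Q 144.128.13.251: descend 100100001 ; hops seen [H0,H3] ; pick H3
  Q 144.252.205.204: descend 10010000111111001100110111001100 ; hops seen [H0,H3,H0,H3] ; pick H3
  + 122.53.62.0/25 (H1) depth=25
  + 144.0.0.0/8 (H3) depth=8
  - 144.128.0.0/9 clear@9
  - 144.0.0.0/8 clear@8
  + 144.252.205.204/31 (H3) depth=31
  + 144.252.192.0/20 (H4) depth=20
  - 144.252.205.204/32 clear@32
  Q 144.252.205.204: descend 10010000111111001100110111001100 ; hops seen [H0,H0,H4,H3] ; pick H3
  + 0.0.0.0/0 (H4) depth=0
  + 122.53.48.0/20 (H2) depth=20
  + 122.53.0.0/16 (H0) depth=16
  - 0.0.0.0/0 clear@0
  Q 122.53.62.14: descend 0111101000110101001111100 ; hops seen [H5,H0,H2,H1] ; pick H1
  + 144.252.0.0/16 (H0) depth=16
  + 144.252.204.0/22 (H4) depth=22
  + 144.240.0.0/12 (H4) depth=12
  + 122.53.0.0/18 (H2) depth=18
  - 122.0.0.0/8 clear@8
  + 144.252.205.0/24 (H4) depth=24
  Q 122.53.62.96: descend 0111101000110101001111100110 ; hops seen [H0,H2,H2,H1,H3] ; pick H3

== LOOKUPS ==
["H5","H5","H5","H3","H3","H3","H1","H3"]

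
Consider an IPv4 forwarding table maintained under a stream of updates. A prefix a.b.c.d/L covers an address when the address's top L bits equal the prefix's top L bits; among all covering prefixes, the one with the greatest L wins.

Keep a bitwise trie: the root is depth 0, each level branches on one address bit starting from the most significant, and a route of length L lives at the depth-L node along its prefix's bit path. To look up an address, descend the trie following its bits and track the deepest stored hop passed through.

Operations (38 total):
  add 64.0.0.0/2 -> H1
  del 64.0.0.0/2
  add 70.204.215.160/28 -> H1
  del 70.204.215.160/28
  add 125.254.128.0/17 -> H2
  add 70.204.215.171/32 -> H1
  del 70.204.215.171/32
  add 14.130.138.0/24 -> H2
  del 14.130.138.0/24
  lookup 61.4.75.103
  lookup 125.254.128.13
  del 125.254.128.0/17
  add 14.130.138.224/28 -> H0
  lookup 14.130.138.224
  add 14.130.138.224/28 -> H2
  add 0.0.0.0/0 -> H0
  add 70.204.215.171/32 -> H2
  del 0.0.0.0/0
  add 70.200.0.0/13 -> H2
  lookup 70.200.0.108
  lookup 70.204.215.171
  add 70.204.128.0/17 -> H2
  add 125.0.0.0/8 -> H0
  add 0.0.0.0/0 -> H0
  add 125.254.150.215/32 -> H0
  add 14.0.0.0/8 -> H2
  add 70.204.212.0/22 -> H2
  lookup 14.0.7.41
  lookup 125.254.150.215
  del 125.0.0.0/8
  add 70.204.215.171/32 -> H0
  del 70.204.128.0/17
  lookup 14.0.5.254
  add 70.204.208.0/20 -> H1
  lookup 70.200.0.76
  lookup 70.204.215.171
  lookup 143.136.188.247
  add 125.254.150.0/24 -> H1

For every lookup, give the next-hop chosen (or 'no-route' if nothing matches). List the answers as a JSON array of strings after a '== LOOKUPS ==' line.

Apply in order:
  add 64.0.0.0/2 -> H1 at depth 2
  - 64.0.0.0/2 clear@2
  add 70.204.215.160/28 -> H1 at depth 28
  - 70.204.215.160/28 clear@28
  add 125.254.128.0/17 -> H2 at depth 17
  add 70.204.215.171/32 -> H1 at depth 32
  - 70.204.215.171/32 clear@32
  add 14.130.138.0/24 -> H2 at depth 24
  - 14.130.138.0/24 clear@24
  lookup 61.4.75.103: bits 00 walk d0:-→d1:-→d2:- -> no-route
  lookup 125.254.128.13: bits 01111101111111101 walk d0:-→d1:-→d2:-→d3:-→d4:-→d5:-→d6:-→d7:-→d8:-→d9:-→d10:-→d11:-→d12:-→d13:-→d14:-→d15:-→d16:-→d17:H2 -> H2
  - 125.254.128.0/17 clear@17
  add 14.130.138.224/28 -> H0 at depth 28
  lookup 14.130.138.224: bits 0000111010000010100010101110 walk d0:-→d1:-→d2:-→d3:-→d4:-→d5:-→d6:-→d7:-→d8:-→d9:-→d10:-→d11:-→d12:-→d13:-→d14:-→d15:-→d16:-→d17:-→d18:-→d19:-→d20:-→d21:-→d22:-→d23:-→d24:-→d25:-→d26:-→d27:-→d28:H0 -> H0
  add 14.130.138.224/28 -> H2 at depth 28
  add 0.0.0.0/0 -> H0 at depth 0
  add 70.204.215.171/32 -> H2 at depth 32
  - 0.0.0.0/0 clear@0
  add 70.200.0.0/13 -> H2 at depth 13
  lookup 70.200.0.108: bits 0100011011001 walk d0:-→d1:-→d2:-→d3:-→d4:-→d5:-→d6:-→d7:-→d8:-→d9:-→d10:-→d11:-→d12:-→d13:H2 -> H2
  lookup 70.204.215.171: bits 01000110110011001101011110101011 walk d0:-→d1:-→d2:-→d3:-→d4:-→d5:-→d6:-→d7:-→d8:-→d9:-→d10:-→d11:-→d12:-→d13:H2→d14:-→d15:-→d16:-→d17:-→d18:-→d19:-→d20:-→d21:-→d22:-→d23:-→d24:-→d25:-→d26:-→d27:-→d28:-→d29:-→d30:-→d31:-→d32:H2 -> H2
  add 70.204.128.0/17 -> H2 at depth 17
  add 125.0.0.0/8 -> H0 at depth 8
  add 0.0.0.0/0 -> H0 at depth 0
  add 125.254.150.215/32 -> H0 at depth 32
  add 14.0.0.0/8 -> H2 at depth 8
  add 70.204.212.0/22 -> H2 at depth 22
  lookup 14.0.7.41: bits 00001110 walk d0:H0→d1:-→d2:-→d3:-→d4:-→d5:-→d6:-→d7:-→d8:H2 -> H2
  lookup 125.254.150.215: bits 01111101111111101001011011010111 walk d0:H0→d1:-→d2:-→d3:-→d4:-→d5:-→d6:-→d7:-→d8:H0→d9:-→d10:-→d11:-→d12:-→d13:-→d14:-→d15:-→d16:-→d17:-→d18:-→d19:-→d20:-→d21:-→d22:-→d23:-→d24:-→d25:-→d26:-→d27:-→d28:-→d29:-→d30:-→d31:-→d32:H0 -> H0
  - 125.0.0.0/8 clear@8
  add 70.204.215.171/32 -> H0 at depth 32
  - 70.204.128.0/17 clear@17
  lookup 14.0.5.254: bits 00001110 walk d0:H0→d1:-→d2:-→d3:-→d4:-→d5:-→d6:-→d7:-→d8:H2 -> H2
  add 70.204.208.0/20 -> H1 at depth 20
  lookup 70.200.0.76: bits 0100011011001 walk d0:H0→d1:-→d2:-→d3:-→d4:-→d5:-→d6:-→d7:-→d8:-→d9:-→d10:-→d11:-→d12:-→d13:H2 -> H2
  lookup 70.204.215.171: bits 01000110110011001101011110101011 walk d0:H0→d1:-→d2:-→d3:-→d4:-→d5:-→d6:-→d7:-→d8:-→d9:-→d10:-→d11:-→d12:-→d13:H2→d14:-→d15:-→d16:-→d17:-→d18:-→d19:-→d20:H1→d21:-→d22:H2→d23:-→d24:-→d25:-→d26:-→d27:-→d28:-→d29:-→d30:-→d31:-→d32:H0 -> H0
  lookup 143.136.188.247: bits ε walk d0:H0 -> H0
  add 125.254.150.0/24 -> H1 at depth 24

== LOOKUPS ==
["no-route","H2","H0","H2","H2","H2","H0","H2","H2","H0","H0"]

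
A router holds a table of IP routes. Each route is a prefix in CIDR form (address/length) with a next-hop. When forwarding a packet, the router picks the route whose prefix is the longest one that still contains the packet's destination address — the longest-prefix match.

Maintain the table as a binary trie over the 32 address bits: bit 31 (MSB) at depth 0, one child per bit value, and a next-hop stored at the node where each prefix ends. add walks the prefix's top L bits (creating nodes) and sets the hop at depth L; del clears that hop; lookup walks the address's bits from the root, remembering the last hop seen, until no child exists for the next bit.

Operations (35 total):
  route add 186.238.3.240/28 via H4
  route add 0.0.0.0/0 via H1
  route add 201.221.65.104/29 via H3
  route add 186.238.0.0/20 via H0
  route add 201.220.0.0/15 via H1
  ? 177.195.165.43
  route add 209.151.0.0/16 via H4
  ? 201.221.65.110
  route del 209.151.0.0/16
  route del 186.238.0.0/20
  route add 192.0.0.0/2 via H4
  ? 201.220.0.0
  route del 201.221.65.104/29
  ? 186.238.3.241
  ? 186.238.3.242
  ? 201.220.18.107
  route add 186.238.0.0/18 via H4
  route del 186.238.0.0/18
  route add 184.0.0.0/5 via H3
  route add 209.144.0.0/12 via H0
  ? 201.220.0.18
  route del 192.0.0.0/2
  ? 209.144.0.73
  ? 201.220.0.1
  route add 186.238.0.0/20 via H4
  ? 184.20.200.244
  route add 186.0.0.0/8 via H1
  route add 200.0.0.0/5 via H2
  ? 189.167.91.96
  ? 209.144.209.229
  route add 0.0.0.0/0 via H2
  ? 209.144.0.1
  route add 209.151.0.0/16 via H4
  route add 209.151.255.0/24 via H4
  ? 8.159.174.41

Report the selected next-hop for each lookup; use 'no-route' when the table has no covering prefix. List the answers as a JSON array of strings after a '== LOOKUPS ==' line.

Trace:
  + 186.238.3.240/28 (H4) depth=28
  + 0.0.0.0/0 (H1) depth=0
  + 201.221.65.104/29 (H3) depth=29
  + 186.238.0.0/20 (H0) depth=20
  + 201.220.0.0/15 (H1) depth=15
  Q 177.195.165.43: descend 1011 ; hops seen [H1] ; pick H1
  + 209.151.0.0/16 (H4) depth=16
  Q 201.221.65.110: descend 11001001110111010100000101101 ; hops seen [H1,H1,H3] ; pick H3
  - 209.151.0.0/16 clear@16
  - 186.238.0.0/20 clear@20
  + 192.0.0.0/2 (H4) depth=2
  Q 201.220.0.0: descend 110010011101110 ; hops seen [H1,H4,H1] ; pick H1
  - 201.221.65.104/29 clear@29
  Q 186.238.3.241: descend 1011101011101110000000111111 ; hops seen [H1,H4] ; pick H4
  Q 186.238.3.242: descend 1011101011101110000000111111 ; hops seen [H1,H4] ; pick H4
  Q 201.220.18.107: descend 110010011101110 ; hops seen [H1,H4,H1] ; pick H1
  + 186.238.0.0/18 (H4) depth=18
  - 186.238.0.0/18 clear@18
  + 184.0.0.0/5 (H3) depth=5
  + 209.144.0.0/12 (H0) depth=12
  Q 201.220.0.18: descend 110010011101110 ; hops seen [H1,H4,H1] ; pick H1
  - 192.0.0.0/2 clear@2
  Q 209.144.0.73: descend 1101000110010 ; hops seen [H1,H0] ; pick H0
  Q 201.220.0.1: descend 110010011101110 ; hops seen [H1,H1] ; pick H1
  + 186.238.0.0/20 (H4) depth=20
  Q 184.20.200.244: descend 101110 ; hops seen [H1,H3] ; pick H3
  + 186.0.0.0/8 (H1) depth=8
  + 200.0.0.0/5 (H2) depth=5
  Q 189.167.91.96: descend 10111 ; hops seen [H1,H3] ; pick H3
  Q 209.144.209.229: descend 1101000110010 ; hops seen [H1,H0] ; pick H0
  + 0.0.0.0/0 (H2) depth=0
  Q 209.144.0.1: descend 1101000110010 ; hops seen [H2,H0] ; pick H0
  + 209.151.0.0/16 (H4) depth=16
  + 209.151.255.0/24 (H4) depth=24
  Q 8.159.174.41: descend ε ; hops seen [H2] ; pick H2

== LOOKUPS ==
["H1","H3","H1","H4","H4","H1","H1","H0","H1","H3","H3","H0","H0","H2"]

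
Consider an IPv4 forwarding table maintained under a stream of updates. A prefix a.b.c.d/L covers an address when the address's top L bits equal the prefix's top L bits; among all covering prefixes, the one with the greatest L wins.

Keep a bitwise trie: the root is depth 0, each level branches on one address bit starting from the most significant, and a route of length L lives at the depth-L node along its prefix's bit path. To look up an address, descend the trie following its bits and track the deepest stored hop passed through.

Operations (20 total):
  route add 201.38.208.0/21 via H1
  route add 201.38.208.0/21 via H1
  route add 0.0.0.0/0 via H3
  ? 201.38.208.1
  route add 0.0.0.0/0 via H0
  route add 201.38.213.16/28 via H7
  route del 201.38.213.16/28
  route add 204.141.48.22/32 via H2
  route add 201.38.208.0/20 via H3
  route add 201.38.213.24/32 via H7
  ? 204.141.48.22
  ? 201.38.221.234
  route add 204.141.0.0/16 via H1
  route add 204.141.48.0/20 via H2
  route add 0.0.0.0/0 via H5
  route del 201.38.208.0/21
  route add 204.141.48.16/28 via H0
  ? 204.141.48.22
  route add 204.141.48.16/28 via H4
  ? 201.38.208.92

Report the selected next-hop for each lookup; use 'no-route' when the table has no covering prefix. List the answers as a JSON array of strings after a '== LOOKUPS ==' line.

Trace:
  + 201.38.208.0/21 (H1) depth=21
  + 201.38.208.0/21 (H1) depth=21
  + 0.0.0.0/0 (H3) depth=0
  lookup 201.38.208.1: bits 110010010010011011010 walk d0:H3→d1:-→d2:-→d3:-→d4:-→d5:-→d6:-→d7:-→d8:-→d9:-→d10:-→d11:-→d12:-→d13:-→d14:-→d15:-→d16:-→d17:-→d18:-→d19:-→d20:-→d21:H1 -> H1
  + 0.0.0.0/0 (H0) depth=0
  + 201.38.213.16/28 (H7) depth=28
  del 201.38.213.16/28 (clear depth 28)
  + 204.141.48.22/32 (H2) depth=32
  + 201.38.208.0/20 (H3) depth=20
  + 201.38.213.24/32 (H7) depth=32
  lookup 204.141.48.22: bits 11001100100011010011000000010110 walk d0:H0→d1:-→d2:-→d3:-→d4:-→d5:-→d6:-→d7:-→d8:-→d9:-→d10:-→d11:-→d12:-→d13:-→d14:-→d15:-→d16:-→d17:-→d18:-→d19:-→d20:-→d21:-→d22:-→d23:-→d24:-→d25:-→d26:-→d27:-→d28:-→d29:-→d30:-→d31:-→d32:H2 -> H2
  lookup 201.38.221.234: bits 11001001001001101101 walk d0:H0→d1:-→d2:-→d3:-→d4:-→d5:-→d6:-→d7:-→d8:-→d9:-→d10:-→d11:-→d12:-→d13:-→d14:-→d15:-→d16:-→d17:-→d18:-→d19:-→d20:H3 -> H3
  + 204.141.0.0/16 (H1) depth=16
  + 204.141.48.0/20 (H2) depth=20
  + 0.0.0.0/0 (H5) depth=0
  del 201.38.208.0/21 (clear depth 21)
  + 204.141.48.16/28 (H0) depth=28
  lookup 204.141.48.22: bits 11001100100011010011000000010110 walk d0:H5→d1:-→d2:-→d3:-→d4:-→d5:-→d6:-→d7:-→d8:-→d9:-→d10:-→d11:-→d12:-→d13:-→d14:-→d15:-→d16:H1→d17:-→d18:-→d19:-→d20:H2→d21:-→d22:-→d23:-→d24:-→d25:-→d26:-→d27:-→d28:H0→d29:-→d30:-→d31:-→d32:H2 -> H2
  + 204.141.48.16/28 (H4) depth=28
  lookup 201.38.208.92: bits 110010010010011011010 walk d0:H5→d1:-→d2:-→d3:-→d4:-→d5:-→d6:-→d7:-→d8:-→d9:-→d10:-→d11:-→d12:-→d13:-→d14:-→d15:-→d16:-→d17:-→d18:-→d19:-→d20:H3→d21:- -> H3

== LOOKUPS ==
["H1","H2","H3","H2","H3"]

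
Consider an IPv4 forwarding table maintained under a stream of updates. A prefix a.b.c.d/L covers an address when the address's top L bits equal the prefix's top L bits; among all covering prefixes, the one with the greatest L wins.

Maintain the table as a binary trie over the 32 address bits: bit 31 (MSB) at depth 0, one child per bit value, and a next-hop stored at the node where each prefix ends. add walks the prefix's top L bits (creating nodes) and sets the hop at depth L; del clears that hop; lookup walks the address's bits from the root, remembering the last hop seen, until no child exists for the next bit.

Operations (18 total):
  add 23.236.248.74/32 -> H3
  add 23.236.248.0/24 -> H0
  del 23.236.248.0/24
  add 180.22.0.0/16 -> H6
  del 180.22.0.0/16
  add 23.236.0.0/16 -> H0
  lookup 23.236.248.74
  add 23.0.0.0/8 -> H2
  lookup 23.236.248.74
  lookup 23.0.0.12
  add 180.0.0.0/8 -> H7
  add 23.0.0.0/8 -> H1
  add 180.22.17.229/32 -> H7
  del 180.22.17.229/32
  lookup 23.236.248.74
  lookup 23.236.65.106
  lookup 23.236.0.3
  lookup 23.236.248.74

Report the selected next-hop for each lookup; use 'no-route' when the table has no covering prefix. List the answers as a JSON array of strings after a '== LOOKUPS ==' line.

Process each operation:
  add 23.236.248.74/32 -> H3 at depth 32
  add 23.236.248.0/24 -> H0 at depth 24
  del 23.236.248.0/24 (clear depth 24)
  add 180.22.0.0/16 -> H6 at depth 16
  del 180.22.0.0/16 (clear depth 16)
  add 23.236.0.0/16 -> H0 at depth 16
  Q 23.236.248.74: descend 00010111111011001111100001001010 ; hops seen [H0,H3] ; pick H3
  add 23.0.0.0/8 -> H2 at depth 8
  Q 23.236.248.74: descend 00010111111011001111100001001010 ; hops seen [H2,H0,H3] ; pick H3
  Q 23.0.0.12: descend 00010111 ; hops seen [H2] ; pick H2
  add 180.0.0.0/8 -> H7 at depth 8
  add 23.0.0.0/8 -> H1 at depth 8
  add 180.22.17.229/32 -> H7 at depth 32
  del 180.22.17.229/32 (clear depth 32)
  Q 23.236.248.74: descend 00010111111011001111100001001010 ; hops seen [H1,H0,H3] ; pick H3
  Q 23.236.65.106: descend 0001011111101100 ; hops seen [H1,H0] ; pick H0
  Q 23.236.0.3: descend 0001011111101100 ; hops seen [H1,H0] ; pick H0
  Q 23.236.248.74: descend 00010111111011001111100001001010 ; hops seen [H1,H0,H3] ; pick H3

== LOOKUPS ==
["H3","H3","H2","H3","H0","H0","H3"]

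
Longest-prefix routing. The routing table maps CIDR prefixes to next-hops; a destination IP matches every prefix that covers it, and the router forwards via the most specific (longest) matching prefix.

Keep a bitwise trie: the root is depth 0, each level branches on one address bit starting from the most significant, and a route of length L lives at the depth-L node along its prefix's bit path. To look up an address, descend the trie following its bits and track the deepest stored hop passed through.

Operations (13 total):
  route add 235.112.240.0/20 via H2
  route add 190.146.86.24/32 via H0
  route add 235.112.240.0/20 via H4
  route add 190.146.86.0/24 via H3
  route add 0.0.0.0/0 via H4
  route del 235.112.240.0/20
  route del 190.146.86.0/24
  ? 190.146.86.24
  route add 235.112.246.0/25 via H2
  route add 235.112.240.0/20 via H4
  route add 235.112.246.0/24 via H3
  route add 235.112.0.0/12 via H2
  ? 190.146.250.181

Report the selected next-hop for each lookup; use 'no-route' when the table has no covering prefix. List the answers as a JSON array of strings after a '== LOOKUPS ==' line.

Process each operation:
  + 235.112.240.0/20 (H2) depth=20
  + 190.146.86.24/32 (H0) depth=32
  + 235.112.240.0/20 (H4) depth=20
  + 190.146.86.0/24 (H3) depth=24
  + 0.0.0.0/0 (H4) depth=0
  del 235.112.240.0/20 (clear depth 20)
  del 190.146.86.0/24 (clear depth 24)
  ? 190.146.86.24  path d0:H4→d1:-→d2:-→d3:-→d4:-→d5:-→d6:-→d7:-→d8:-→d9:-→d10:-→d11:-→d12:-→d13:-→d14:-→d15:-→d16:-→d17:-→d18:-→d19:-→d20:-→d21:-→d22:-→d23:-→d24:-→d25:-→d26:-→d27:-→d28:-→d29:-→d30:-→d31:-→d32:H0  best=H0
  + 235.112.246.0/25 (H2) depth=25
  + 235.112.240.0/20 (H4) depth=20
  + 235.112.246.0/24 (H3) depth=24
  + 235.112.0.0/12 (H2) depth=12
  ? 190.146.250.181  path d0:H4→d1:-→d2:-→d3:-→d4:-→d5:-→d6:-→d7:-→d8:-→d9:-→d10:-→d11:-→d12:-→d13:-→d14:-→d15:-→d16:-  best=H4

== LOOKUPS ==
["H0","H4"]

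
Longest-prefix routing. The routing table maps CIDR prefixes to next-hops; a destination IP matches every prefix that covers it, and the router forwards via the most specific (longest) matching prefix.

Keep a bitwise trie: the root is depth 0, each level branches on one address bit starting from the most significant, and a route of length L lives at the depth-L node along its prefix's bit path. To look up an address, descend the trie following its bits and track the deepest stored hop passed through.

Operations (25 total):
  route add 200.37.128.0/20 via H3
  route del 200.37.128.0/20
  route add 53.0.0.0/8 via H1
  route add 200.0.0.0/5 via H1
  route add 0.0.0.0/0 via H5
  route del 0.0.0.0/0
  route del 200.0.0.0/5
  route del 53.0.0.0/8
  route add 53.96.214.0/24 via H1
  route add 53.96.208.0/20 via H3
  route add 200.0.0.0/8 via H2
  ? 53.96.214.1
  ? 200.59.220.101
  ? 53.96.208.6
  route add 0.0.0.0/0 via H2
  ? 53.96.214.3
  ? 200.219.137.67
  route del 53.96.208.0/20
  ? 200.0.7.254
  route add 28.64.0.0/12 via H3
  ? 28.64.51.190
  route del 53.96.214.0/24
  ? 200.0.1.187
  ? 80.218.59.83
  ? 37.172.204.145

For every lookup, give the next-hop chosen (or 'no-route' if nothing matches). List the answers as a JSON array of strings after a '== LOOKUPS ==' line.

Trace:
  + 200.37.128.0/20 (H3) depth=20
  del 200.37.128.0/20 (clear depth 20)
  + 53.0.0.0/8 (H1) depth=8
  + 200.0.0.0/5 (H1) depth=5
  + 0.0.0.0/0 (H5) depth=0
  del 0.0.0.0/0 (clear depth 0)
  del 200.0.0.0/5 (clear depth 5)
  del 53.0.0.0/8 (clear depth 8)
  + 53.96.214.0/24 (H1) depth=24
  + 53.96.208.0/20 (H3) depth=20
  + 200.0.0.0/8 (H2) depth=8
  lookup 53.96.214.1: bits 001101010110000011010110 walk d0:-→d1:-→d2:-→d3:-→d4:-→d5:-→d6:-→d7:-→d8:-→d9:-→d10:-→d11:-→d12:-→d13:-→d14:-→d15:-→d16:-→d17:-→d18:-→d19:-→d20:H3→d21:-→d22:-→d23:-→d24:H1 -> H1
  lookup 200.59.220.101: bits 11001000001 walk d0:-→d1:-→d2:-→d3:-→d4:-→d5:-→d6:-→d7:-→d8:H2→d9:-→d10:-→d11:- -> H2
  lookup 53.96.208.6: bits 001101010110000011010 walk d0:-→d1:-→d2:-→d3:-→d4:-→d5:-→d6:-→d7:-→d8:-→d9:-→d10:-→d11:-→d12:-→d13:-→d14:-→d15:-→d16:-→d17:-→d18:-→d19:-→d20:H3→d21:- -> H3
  + 0.0.0.0/0 (H2) depth=0
  lookup 53.96.214.3: bits 001101010110000011010110 walk d0:H2→d1:-→d2:-→d3:-→d4:-→d5:-→d6:-→d7:-→d8:-→d9:-→d10:-→d11:-→d12:-→d13:-→d14:-→d15:-→d16:-→d17:-→d18:-→d19:-→d20:H3→d21:-→d22:-→d23:-→d24:H1 -> H1
  lookup 200.219.137.67: bits 11001000 walk d0:H2→d1:-→d2:-→d3:-→d4:-→d5:-→d6:-→d7:-→d8:H2 -> H2
  del 53.96.208.0/20 (clear depth 20)
  lookup 200.0.7.254: bits 1100100000 walk d0:H2→d1:-→d2:-→d3:-→d4:-→d5:-→d6:-→d7:-→d8:H2→d9:-→d10:- -> H2
  + 28.64.0.0/12 (H3) depth=12
  lookup 28.64.51.190: bits 000111000100 walk d0:H2→d1:-→d2:-→d3:-→d4:-→d5:-→d6:-→d7:-→d8:-→d9:-→d10:-→d11:-→d12:H3 -> H3
  del 53.96.214.0/24 (clear depth 24)
  lookup 200.0.1.187: bits 1100100000 walk d0:H2→d1:-→d2:-→d3:-→d4:-→d5:-→d6:-→d7:-→d8:H2→d9:-→d10:- -> H2
  lookup 80.218.59.83: bits 0 walk d0:H2→d1:- -> H2
  lookup 37.172.204.145: bits 001 walk d0:H2→d1:-→d2:-→d3:- -> H2

== LOOKUPS ==
["H1","H2","H3","H1","H2","H2","H3","H2","H2","H2"]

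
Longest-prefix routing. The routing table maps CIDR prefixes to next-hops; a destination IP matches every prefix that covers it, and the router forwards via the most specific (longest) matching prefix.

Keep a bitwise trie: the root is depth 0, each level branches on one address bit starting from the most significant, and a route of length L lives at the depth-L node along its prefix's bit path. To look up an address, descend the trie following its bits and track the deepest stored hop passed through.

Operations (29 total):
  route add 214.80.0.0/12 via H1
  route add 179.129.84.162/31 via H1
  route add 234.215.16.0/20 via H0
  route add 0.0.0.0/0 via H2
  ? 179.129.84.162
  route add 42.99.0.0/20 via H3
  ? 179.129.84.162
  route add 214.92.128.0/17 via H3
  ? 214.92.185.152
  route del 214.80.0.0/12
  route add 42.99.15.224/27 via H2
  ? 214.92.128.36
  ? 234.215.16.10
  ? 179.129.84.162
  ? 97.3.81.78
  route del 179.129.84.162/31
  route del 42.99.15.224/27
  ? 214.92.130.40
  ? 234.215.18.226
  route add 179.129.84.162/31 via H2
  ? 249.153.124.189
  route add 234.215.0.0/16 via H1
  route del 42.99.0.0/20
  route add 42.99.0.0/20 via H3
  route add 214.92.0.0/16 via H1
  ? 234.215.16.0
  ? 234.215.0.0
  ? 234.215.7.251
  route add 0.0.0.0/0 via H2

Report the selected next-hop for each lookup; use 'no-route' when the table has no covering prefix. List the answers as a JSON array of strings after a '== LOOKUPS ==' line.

Trace:
  add 214.80.0.0/12 -> H1 at depth 12
  add 179.129.84.162/31 -> H1 at depth 31
  add 234.215.16.0/20 -> H0 at depth 20
  add 0.0.0.0/0 -> H2 at depth 0
  Q 179.129.84.162: descend 1011001110000001010101001010001 ; hops seen [H2,H1] ; pick H1
  add 42.99.0.0/20 -> H3 at depth 20
  Q 179.129.84.162: descend 1011001110000001010101001010001 ; hops seen [H2,H1] ; pick H1
  add 214.92.128.0/17 -> H3 at depth 17
  Q 214.92.185.152: descend 11010110010111001 ; hops seen [H2,H1,H3] ; pick H3
  - 214.80.0.0/12 clear@12
  add 42.99.15.224/27 -> H2 at depth 27
  Q 214.92.128.36: descend 11010110010111001 ; hops seen [H2,H3] ; pick H3
  Q 234.215.16.10: descend 11101010110101110001 ; hops seen [H2,H0] ; pick H0
  Q 179.129.84.162: descend 1011001110000001010101001010001 ; hops seen [H2,H1] ; pick H1
  Q 97.3.81.78: descend 0 ; hops seen [H2] ; pick H2
  - 179.129.84.162/31 clear@31
  - 42.99.15.224/27 clear@27
  Q 214.92.130.40: descend 11010110010111001 ; hops seen [H2,H3] ; pick H3
  Q 234.215.18.226: descend 11101010110101110001 ; hops seen [H2,H0] ; pick H0
  add 179.129.84.162/31 -> H2 at depth 31
  Q 249.153.124.189: descend 111 ; hops seen [H2] ; pick H2
  add 234.215.0.0/16 -> H1 at depth 16
  - 42.99.0.0/20 clear@20
  add 42.99.0.0/20 -> H3 at depth 20
  add 214.92.0.0/16 -> H1 at depth 16
  Q 234.215.16.0: descend 11101010110101110001 ; hops seen [H2,H1,H0] ; pick H0
  Q 234.215.0.0: descend 1110101011010111000 ; hops seen [H2,H1] ; pick H1
  Q 234.215.7.251: descend 1110101011010111000 ; hops seen [H2,H1] ; pick H1
  add 0.0.0.0/0 -> H2 at depth 0

== LOOKUPS ==
["H1","H1","H3","H3","H0","H1","H2","H3","H0","H2","H0","H1","H1"]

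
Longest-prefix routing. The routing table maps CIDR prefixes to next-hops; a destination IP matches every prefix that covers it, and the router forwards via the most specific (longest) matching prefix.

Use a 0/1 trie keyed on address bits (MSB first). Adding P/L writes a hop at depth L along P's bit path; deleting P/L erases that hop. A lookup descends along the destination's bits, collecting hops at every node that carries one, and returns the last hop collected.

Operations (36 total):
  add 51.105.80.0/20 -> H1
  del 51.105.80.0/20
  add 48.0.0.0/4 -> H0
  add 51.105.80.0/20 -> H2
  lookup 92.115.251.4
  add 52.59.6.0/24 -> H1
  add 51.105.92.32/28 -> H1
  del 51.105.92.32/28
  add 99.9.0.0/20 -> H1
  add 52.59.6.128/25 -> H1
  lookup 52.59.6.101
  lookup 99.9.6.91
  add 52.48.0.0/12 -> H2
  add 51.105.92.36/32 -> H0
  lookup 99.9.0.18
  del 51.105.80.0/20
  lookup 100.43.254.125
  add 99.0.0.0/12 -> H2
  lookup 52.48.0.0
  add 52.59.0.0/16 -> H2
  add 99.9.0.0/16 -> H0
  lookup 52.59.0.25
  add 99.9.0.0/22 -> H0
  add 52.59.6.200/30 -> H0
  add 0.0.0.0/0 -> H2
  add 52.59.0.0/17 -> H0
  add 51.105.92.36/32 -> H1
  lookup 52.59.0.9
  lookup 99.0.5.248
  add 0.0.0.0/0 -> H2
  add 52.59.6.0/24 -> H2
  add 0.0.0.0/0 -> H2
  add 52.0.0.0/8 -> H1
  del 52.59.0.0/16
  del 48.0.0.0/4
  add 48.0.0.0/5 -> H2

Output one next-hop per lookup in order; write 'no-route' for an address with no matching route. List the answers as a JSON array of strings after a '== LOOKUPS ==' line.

Apply in order:
  add 51.105.80.0/20 -> H1 at depth 20
  del 51.105.80.0/20 (clear depth 20)
  add 48.0.0.0/4 -> H0 at depth 4
  add 51.105.80.0/20 -> H2 at depth 20
  Q 92.115.251.4: descend 0 ; hops seen [∅] ; pick no-route
  add 52.59.6.0/24 -> H1 at depth 24
  add 51.105.92.32/28 -> H1 at depth 28
  del 51.105.92.32/28 (clear depth 28)
  add 99.9.0.0/20 -> H1 at depth 20
  add 52.59.6.128/25 -> H1 at depth 25
  Q 52.59.6.101: descend 001101000011101100000110 ; hops seen [H0,H1] ; pick H1
  Q 99.9.6.91: descend 01100011000010010000 ; hops seen [H1] ; pick H1
  add 52.48.0.0/12 -> H2 at depth 12
  add 51.105.92.36/32 -> H0 at depth 32
  Q 99.9.0.18: descend 01100011000010010000 ; hops seen [H1] ; pick H1
  del 51.105.80.0/20 (clear depth 20)
  Q 100.43.254.125: descend 01100 ; hops seen [∅] ; pick no-route
  add 99.0.0.0/12 -> H2 at depth 12
  Q 52.48.0.0: descend 001101000011 ; hops seen [H0,H2] ; pick H2
  add 52.59.0.0/16 -> H2 at depth 16
  add 99.9.0.0/16 -> H0 at depth 16
  Q 52.59.0.25: descend 001101000011101100000 ; hops seen [H0,H2,H2] ; pick H2
  add 99.9.0.0/22 -> H0 at depth 22
  add 52.59.6.200/30 -> H0 at depth 30
  add 0.0.0.0/0 -> H2 at depth 0
  add 52.59.0.0/17 -> H0 at depth 17
  add 51.105.92.36/32 -> H1 at depth 32
  Q 52.59.0.9: descend 001101000011101100000 ; hops seen [H2,H0,H2,H2,H0] ; pick H0
  Q 99.0.5.248: descend 011000110000 ; hops seen [H2,H2] ; pick H2
  add 0.0.0.0/0 -> H2 at depth 0
  add 52.59.6.0/24 -> H2 at depth 24
  add 0.0.0.0/0 -> H2 at depth 0
  add 52.0.0.0/8 -> H1 at depth 8
  del 52.59.0.0/16 (clear depth 16)
  del 48.0.0.0/4 (clear depth 4)
  add 48.0.0.0/5 -> H2 at depth 5

== LOOKUPS ==
["no-route","H1","H1","H1","no-route","H2","H2","H0","H2"]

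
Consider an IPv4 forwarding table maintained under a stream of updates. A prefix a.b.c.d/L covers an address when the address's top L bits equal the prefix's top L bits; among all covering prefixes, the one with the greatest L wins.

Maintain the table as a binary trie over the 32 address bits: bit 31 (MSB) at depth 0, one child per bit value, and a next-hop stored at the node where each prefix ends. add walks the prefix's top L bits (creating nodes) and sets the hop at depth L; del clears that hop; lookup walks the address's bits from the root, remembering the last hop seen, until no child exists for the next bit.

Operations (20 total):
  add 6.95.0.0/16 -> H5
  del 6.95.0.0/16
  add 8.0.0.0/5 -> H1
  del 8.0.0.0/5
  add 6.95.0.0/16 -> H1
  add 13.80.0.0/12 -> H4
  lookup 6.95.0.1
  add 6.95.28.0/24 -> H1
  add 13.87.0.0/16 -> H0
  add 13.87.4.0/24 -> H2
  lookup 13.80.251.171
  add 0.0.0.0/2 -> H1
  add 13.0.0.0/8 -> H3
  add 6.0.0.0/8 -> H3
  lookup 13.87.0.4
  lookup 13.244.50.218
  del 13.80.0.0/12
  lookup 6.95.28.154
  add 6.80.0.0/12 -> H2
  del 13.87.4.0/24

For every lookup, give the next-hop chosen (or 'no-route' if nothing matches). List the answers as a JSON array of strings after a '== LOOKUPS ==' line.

Process each operation:
  add 6.95.0.0/16 -> H5 at depth 16
  - 6.95.0.0/16 clear@16
  add 8.0.0.0/5 -> H1 at depth 5
  - 8.0.0.0/5 clear@5
  add 6.95.0.0/16 -> H1 at depth 16
  add 13.80.0.0/12 -> H4 at depth 12
  lookup 6.95.0.1: bits 0000011001011111 walk d0:-→d1:-→d2:-→d3:-→d4:-→d5:-→d6:-→d7:-→d8:-→d9:-→d10:-→d11:-→d12:-→d13:-→d14:-→d15:-→d16:H1 -> H1
  add 6.95.28.0/24 -> H1 at depth 24
  add 13.87.0.0/16 -> H0 at depth 16
  add 13.87.4.0/24 -> H2 at depth 24
  lookup 13.80.251.171: bits 0000110101010 walk d0:-→d1:-→d2:-→d3:-→d4:-→d5:-→d6:-→d7:-→d8:-→d9:-→d10:-→d11:-→d12:H4→d13:- -> H4
  add 0.0.0.0/2 -> H1 at depth 2
  add 13.0.0.0/8 -> H3 at depth 8
  add 6.0.0.0/8 -> H3 at depth 8
  lookup 13.87.0.4: bits 000011010101011100000 walk d0:-→d1:-→d2:H1→d3:-→d4:-→d5:-→d6:-→d7:-→d8:H3→d9:-→d10:-→d11:-→d12:H4→d13:-→d14:-→d15:-→d16:H0→d17:-→d18:-→d19:-→d20:-→d21:- -> H0
  lookup 13.244.50.218: bits 00001101 walk d0:-→d1:-→d2:H1→d3:-→d4:-→d5:-→d6:-→d7:-→d8:H3 -> H3
  - 13.80.0.0/12 clear@12
  lookup 6.95.28.154: bits 000001100101111100011100 walk d0:-→d1:-→d2:H1→d3:-→d4:-→d5:-→d6:-→d7:-→d8:H3→d9:-→d10:-→d11:-→d12:-→d13:-→d14:-→d15:-→d16:H1→d17:-→d18:-→d19:-→d20:-→d21:-→d22:-→d23:-→d24:H1 -> H1
  add 6.80.0.0/12 -> H2 at depth 12
  - 13.87.4.0/24 clear@24

== LOOKUPS ==
["H1","H4","H0","H3","H1"]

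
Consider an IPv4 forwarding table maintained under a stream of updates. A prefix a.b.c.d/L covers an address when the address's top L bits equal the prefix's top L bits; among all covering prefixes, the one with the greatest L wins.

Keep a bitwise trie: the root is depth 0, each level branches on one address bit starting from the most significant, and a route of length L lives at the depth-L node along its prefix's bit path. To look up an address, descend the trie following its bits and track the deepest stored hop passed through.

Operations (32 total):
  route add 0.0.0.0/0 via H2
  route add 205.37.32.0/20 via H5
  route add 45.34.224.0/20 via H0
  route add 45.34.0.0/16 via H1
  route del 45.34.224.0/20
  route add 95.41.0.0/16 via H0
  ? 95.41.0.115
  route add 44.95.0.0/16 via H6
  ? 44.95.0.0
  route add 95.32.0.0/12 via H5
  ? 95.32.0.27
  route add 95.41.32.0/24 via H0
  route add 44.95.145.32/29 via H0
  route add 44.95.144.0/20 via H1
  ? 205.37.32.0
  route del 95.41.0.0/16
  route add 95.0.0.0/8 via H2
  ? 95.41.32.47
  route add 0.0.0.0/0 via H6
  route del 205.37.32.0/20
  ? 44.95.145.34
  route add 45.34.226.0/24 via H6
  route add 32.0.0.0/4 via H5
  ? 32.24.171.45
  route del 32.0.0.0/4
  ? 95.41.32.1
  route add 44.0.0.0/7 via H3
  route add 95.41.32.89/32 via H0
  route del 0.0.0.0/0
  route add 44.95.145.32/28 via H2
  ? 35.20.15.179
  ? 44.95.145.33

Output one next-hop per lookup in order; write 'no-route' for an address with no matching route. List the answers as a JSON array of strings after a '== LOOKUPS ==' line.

Trace:
  add 0.0.0.0/0 -> H2 at depth 0
  add 205.37.32.0/20 -> H5 at depth 20
  add 45.34.224.0/20 -> H0 at depth 20
  add 45.34.0.0/16 -> H1 at depth 16
  del 45.34.224.0/20 (clear depth 20)
  add 95.41.0.0/16 -> H0 at depth 16
  ? 95.41.0.115  path d0:H2→d1:-→d2:-→d3:-→d4:-→d5:-→d6:-→d7:-→d8:-→d9:-→d10:-→d11:-→d12:-→d13:-→d14:-→d15:-→d16:H0  best=H0
  add 44.95.0.0/16 -> H6 at depth 16
  ? 44.95.0.0  path d0:H2→d1:-→d2:-→d3:-→d4:-→d5:-→d6:-→d7:-→d8:-→d9:-→d10:-→d11:-→d12:-→d13:-→d14:-→d15:-→d16:H6  best=H6
  add 95.32.0.0/12 -> H5 at depth 12
  ? 95.32.0.27  path d0:H2→d1:-→d2:-→d3:-→d4:-→d5:-→d6:-→d7:-→d8:-→d9:-→d10:-→d11:-→d12:H5  best=H5
  add 95.41.32.0/24 -> H0 at depth 24
  add 44.95.145.32/29 -> H0 at depth 29
  add 44.95.144.0/20 -> H1 at depth 20
  ? 205.37.32.0  path d0:H2→d1:-→d2:-→d3:-→d4:-→d5:-→d6:-→d7:-→d8:-→d9:-→d10:-→d11:-→d12:-→d13:-→d14:-→d15:-→d16:-→d17:-→d18:-→d19:-→d20:H5  best=H5
  del 95.41.0.0/16 (clear depth 16)
  add 95.0.0.0/8 -> H2 at depth 8
  ? 95.41.32.47  path d0:H2→d1:-→d2:-→d3:-→d4:-→d5:-→d6:-→d7:-→d8:H2→d9:-→d10:-→d11:-→d12:H5→d13:-→d14:-→d15:-→d16:-→d17:-→d18:-→d19:-→d20:-→d21:-→d22:-→d23:-→d24:H0  best=H0
  add 0.0.0.0/0 -> H6 at depth 0
  del 205.37.32.0/20 (clear depth 20)
  ? 44.95.145.34  path d0:H6→d1:-→d2:-→d3:-→d4:-→d5:-→d6:-→d7:-→d8:-→d9:-→d10:-→d11:-→d12:-→d13:-→d14:-→d15:-→d16:H6→d17:-→d18:-→d19:-→d20:H1→d21:-→d22:-→d23:-→d24:-→d25:-→d26:-→d27:-→d28:-→d29:H0  best=H0
  add 45.34.226.0/24 -> H6 at depth 24
  add 32.0.0.0/4 -> H5 at depth 4
  ? 32.24.171.45  path d0:H6→d1:-→d2:-→d3:-→d4:H5  best=H5
  del 32.0.0.0/4 (clear depth 4)
  ? 95.41.32.1  path d0:H6→d1:-→d2:-→d3:-→d4:-→d5:-→d6:-→d7:-→d8:H2→d9:-→d10:-→d11:-→d12:H5→d13:-→d14:-→d15:-→d16:-→d17:-→d18:-→d19:-→d20:-→d21:-→d22:-→d23:-→d24:H0  best=H0
  add 44.0.0.0/7 -> H3 at depth 7
  add 95.41.32.89/32 -> H0 at depth 32
  del 0.0.0.0/0 (clear depth 0)
  add 44.95.145.32/28 -> H2 at depth 28
  ? 35.20.15.179  path d0:-→d1:-→d2:-→d3:-→d4:-  best=no-route
  ? 44.95.145.33  path d0:-→d1:-→d2:-→d3:-→d4:-→d5:-→d6:-→d7:H3→d8:-→d9:-→d10:-→d11:-→d12:-→d13:-→d14:-→d15:-→d16:H6→d17:-→d18:-→d19:-→d20:H1→d21:-→d22:-→d23:-→d24:-→d25:-→d26:-→d27:-→d28:H2→d29:H0  best=H0

== LOOKUPS ==
["H0","H6","H5","H5","H0","H0","H5","H0","no-route","H0"]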